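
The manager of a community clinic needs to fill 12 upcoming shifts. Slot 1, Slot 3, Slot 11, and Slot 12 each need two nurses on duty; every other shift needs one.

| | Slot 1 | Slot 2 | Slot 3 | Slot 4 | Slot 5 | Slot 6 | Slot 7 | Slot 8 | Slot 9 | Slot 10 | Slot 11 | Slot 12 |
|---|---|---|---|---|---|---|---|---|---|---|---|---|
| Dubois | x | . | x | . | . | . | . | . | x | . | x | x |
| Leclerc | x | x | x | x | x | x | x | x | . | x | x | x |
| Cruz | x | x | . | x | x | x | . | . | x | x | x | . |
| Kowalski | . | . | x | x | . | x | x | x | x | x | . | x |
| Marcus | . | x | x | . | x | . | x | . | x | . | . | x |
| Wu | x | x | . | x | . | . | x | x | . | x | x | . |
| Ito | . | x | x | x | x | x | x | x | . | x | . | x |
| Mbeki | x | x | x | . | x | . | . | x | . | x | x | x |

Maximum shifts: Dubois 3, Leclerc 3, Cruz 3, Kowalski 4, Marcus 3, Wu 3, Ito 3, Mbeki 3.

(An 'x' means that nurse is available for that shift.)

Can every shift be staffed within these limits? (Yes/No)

Yes

One valid schedule: Slot 1→Dubois+Cruz, Slot 2→Cruz, Slot 3→Kowalski+Marcus, Slot 4→Leclerc, Slot 5→Leclerc, Slot 6→Leclerc, Slot 7→Kowalski, Slot 8→Kowalski, Slot 9→Dubois, Slot 10→Cruz, Slot 11→Dubois+Wu, Slot 12→Kowalski+Marcus.
Loads: Dubois 3/3, Leclerc 3/3, Cruz 3/3, Kowalski 4/4, Marcus 2/3, Wu 1/3, Ito 0/3, Mbeki 0/3 — all within limits.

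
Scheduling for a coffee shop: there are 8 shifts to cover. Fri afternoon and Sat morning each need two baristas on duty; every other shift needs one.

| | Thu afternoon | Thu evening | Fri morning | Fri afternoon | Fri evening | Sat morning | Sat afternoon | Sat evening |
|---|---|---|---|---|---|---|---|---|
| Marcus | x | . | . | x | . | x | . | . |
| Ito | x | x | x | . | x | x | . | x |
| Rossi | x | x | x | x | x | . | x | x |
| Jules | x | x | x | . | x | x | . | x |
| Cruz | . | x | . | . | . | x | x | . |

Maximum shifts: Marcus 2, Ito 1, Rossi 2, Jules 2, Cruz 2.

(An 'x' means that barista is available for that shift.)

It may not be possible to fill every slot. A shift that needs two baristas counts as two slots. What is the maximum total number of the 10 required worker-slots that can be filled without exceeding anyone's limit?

Total capacity across all baristas is 2+1+2+2+2 = 9, and 10 slots are needed, so at most 9 can be filled.
An assignment achieving 9: Thu afternoon→Marcus, Thu evening→Cruz, Fri morning→Ito, Fri afternoon→Marcus+Rossi, Fri evening→Jules, Sat morning→Cruz, Sat afternoon→Rossi, Sat evening→Jules.
Loads: Marcus 2/2, Ito 1/1, Rossi 2/2, Jules 2/2, Cruz 2/2.

9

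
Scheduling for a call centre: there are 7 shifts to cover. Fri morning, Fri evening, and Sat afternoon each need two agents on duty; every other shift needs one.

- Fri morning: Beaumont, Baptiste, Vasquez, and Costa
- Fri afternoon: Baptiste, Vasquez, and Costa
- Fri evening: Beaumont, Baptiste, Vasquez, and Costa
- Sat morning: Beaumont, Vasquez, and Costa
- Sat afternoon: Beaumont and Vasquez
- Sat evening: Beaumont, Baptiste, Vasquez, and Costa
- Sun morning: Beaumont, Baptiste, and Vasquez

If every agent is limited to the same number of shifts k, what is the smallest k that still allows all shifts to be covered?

With 4 agents and 10 worker-slots to fill, someone must work at least ⌈10/4⌉ = 3 shifts, so k ≥ 3.
k = 3 works: Fri morning→Baptiste+Vasquez, Fri afternoon→Baptiste, Fri evening→Vasquez+Costa, Sat morning→Beaumont, Sat afternoon→Beaumont+Vasquez, Sat evening→Baptiste, Sun morning→Beaumont.
Loads: Beaumont 3, Baptiste 3, Vasquez 3, Costa 1 — all ≤ 3.

3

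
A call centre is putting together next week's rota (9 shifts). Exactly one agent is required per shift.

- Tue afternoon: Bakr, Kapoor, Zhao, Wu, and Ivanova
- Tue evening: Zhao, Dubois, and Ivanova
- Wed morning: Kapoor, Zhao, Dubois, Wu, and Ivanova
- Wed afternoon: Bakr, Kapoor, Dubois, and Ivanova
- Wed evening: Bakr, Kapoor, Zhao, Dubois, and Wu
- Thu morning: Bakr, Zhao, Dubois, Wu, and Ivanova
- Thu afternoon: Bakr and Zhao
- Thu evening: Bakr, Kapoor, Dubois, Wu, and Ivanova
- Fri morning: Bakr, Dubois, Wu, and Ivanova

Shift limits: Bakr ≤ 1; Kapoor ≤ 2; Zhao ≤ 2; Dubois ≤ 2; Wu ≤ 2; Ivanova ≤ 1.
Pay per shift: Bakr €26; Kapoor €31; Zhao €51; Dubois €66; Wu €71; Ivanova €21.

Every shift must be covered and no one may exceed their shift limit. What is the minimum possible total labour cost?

€414

Picking the cheapest available agent for each shift independently would cost €199, but that ignores the shift limits.
An optimal schedule: Tue afternoon→Kapoor, Tue evening→Ivanova, Wed morning→Zhao, Wed afternoon→Kapoor, Wed evening→Zhao, Thu morning→Dubois, Thu afternoon→Bakr, Thu evening→Wu, Fri morning→Dubois.
Total: 31 + 21 + 51 + 31 + 51 + 66 + 26 + 71 + 66 = €414.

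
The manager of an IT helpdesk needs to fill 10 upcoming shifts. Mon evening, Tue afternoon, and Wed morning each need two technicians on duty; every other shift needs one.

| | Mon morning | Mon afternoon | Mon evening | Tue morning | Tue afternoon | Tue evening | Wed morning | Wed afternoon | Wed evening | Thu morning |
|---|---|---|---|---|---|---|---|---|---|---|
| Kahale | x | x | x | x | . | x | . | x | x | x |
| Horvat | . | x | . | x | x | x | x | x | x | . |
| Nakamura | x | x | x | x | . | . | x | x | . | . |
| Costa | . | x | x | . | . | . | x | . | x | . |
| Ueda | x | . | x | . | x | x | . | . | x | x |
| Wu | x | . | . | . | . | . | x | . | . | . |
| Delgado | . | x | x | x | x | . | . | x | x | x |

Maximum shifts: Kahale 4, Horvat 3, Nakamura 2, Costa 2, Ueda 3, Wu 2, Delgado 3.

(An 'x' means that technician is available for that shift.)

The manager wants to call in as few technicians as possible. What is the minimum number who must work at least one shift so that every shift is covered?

5

13 slots to fill and no one can take more than 4, so at least ⌈13/4⌉ = 4 technicians are needed.
No set of 4 technicians can cover every shift (each such set leaves at least one shift with no one available or exceeds a cap).
Kahale, Horvat, Nakamura, Costa, and Ueda alone can cover everything: Mon morning→Kahale, Mon afternoon→Nakamura, Mon evening→Costa+Ueda, Tue morning→Kahale, Tue afternoon→Horvat+Ueda, Tue evening→Kahale, Wed morning→Horvat+Nakamura, Wed afternoon→Horvat, Wed evening→Costa, Thu morning→Kahale.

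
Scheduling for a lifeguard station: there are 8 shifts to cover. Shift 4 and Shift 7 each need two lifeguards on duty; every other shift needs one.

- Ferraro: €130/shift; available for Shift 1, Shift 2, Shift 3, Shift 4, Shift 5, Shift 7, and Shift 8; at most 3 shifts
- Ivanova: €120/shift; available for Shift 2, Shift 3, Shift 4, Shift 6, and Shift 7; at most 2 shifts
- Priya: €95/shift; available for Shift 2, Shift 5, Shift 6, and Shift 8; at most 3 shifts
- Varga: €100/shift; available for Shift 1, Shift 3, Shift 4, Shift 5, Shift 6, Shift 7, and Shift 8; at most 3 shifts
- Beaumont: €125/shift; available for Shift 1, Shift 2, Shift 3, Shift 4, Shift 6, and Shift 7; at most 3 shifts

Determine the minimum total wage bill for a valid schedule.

€1075

Picking the cheapest available lifeguard for each shift independently would cost €1020, but that ignores the shift limits.
An optimal schedule: Shift 1→Varga, Shift 2→Priya, Shift 3→Varga, Shift 4→Ivanova+Beaumont, Shift 5→Priya, Shift 6→Varga, Shift 7→Ivanova+Beaumont, Shift 8→Priya.
Total: 100 + 95 + 100 + 120 + 125 + 95 + 100 + 120 + 125 + 95 = €1075.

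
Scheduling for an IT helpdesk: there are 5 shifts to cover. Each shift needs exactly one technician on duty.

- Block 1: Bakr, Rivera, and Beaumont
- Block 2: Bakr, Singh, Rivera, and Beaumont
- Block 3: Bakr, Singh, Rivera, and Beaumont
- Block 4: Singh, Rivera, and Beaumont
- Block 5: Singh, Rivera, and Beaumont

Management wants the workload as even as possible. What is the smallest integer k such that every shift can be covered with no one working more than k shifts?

With 4 technicians and 5 worker-slots to fill, someone must work at least ⌈5/4⌉ = 2 shifts, so k ≥ 2.
k = 2 works: Block 1→Bakr, Block 2→Bakr, Block 3→Rivera, Block 4→Singh, Block 5→Singh.
Loads: Bakr 2, Singh 2, Rivera 1, Beaumont 0 — all ≤ 2.

2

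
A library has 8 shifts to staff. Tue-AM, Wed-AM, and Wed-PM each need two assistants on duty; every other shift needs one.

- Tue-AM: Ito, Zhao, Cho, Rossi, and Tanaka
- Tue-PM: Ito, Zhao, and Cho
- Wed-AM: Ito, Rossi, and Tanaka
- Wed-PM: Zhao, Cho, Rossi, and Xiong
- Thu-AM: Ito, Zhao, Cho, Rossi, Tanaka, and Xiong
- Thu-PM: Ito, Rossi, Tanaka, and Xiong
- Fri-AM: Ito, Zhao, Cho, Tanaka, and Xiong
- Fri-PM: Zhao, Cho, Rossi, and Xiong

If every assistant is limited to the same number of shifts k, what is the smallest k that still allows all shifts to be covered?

2

With 6 assistants and 11 worker-slots to fill, someone must work at least ⌈11/6⌉ = 2 shifts, so k ≥ 2.
k = 2 works: Tue-AM→Cho+Tanaka, Tue-PM→Ito, Wed-AM→Ito+Rossi, Wed-PM→Cho+Xiong, Thu-AM→Tanaka, Thu-PM→Rossi, Fri-AM→Zhao, Fri-PM→Zhao.
Loads: Ito 2, Zhao 2, Cho 2, Rossi 2, Tanaka 2, Xiong 1 — all ≤ 2.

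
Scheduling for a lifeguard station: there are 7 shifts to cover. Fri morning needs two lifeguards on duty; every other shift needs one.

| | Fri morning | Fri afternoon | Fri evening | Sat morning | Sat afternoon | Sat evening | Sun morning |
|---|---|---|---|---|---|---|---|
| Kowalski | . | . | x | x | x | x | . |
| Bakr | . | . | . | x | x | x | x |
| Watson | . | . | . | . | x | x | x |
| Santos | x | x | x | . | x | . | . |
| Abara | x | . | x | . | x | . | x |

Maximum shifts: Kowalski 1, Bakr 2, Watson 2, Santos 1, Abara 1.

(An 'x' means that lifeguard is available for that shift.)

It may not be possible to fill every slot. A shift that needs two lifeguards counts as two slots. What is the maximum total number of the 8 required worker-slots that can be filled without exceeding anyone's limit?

Total capacity across all lifeguards is 1+2+2+1+1 = 7, and 8 slots are needed, so at most 7 can be filled.
An assignment achieving 7: Fri morning→Abara, Fri afternoon→Santos, Fri evening→Kowalski, Sat morning→Bakr, Sat afternoon→Watson, Sat evening→Bakr, Sun morning→Watson.
Loads: Kowalski 1/1, Bakr 2/2, Watson 2/2, Santos 1/1, Abara 1/1.

7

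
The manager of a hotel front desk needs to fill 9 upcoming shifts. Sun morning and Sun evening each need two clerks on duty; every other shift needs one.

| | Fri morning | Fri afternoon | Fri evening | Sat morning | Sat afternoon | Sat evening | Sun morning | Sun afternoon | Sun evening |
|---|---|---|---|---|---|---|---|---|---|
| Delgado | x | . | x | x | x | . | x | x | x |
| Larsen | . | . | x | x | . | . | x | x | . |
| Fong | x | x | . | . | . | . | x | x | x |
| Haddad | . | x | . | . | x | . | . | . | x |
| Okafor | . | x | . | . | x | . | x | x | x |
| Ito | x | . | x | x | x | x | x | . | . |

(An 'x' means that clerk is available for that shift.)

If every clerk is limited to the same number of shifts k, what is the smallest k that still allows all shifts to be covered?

2

With 6 clerks and 11 worker-slots to fill, someone must work at least ⌈11/6⌉ = 2 shifts, so k ≥ 2.
k = 2 works: Fri morning→Delgado, Fri afternoon→Fong, Fri evening→Delgado, Sat morning→Larsen, Sat afternoon→Haddad, Sat evening→Ito, Sun morning→Okafor+Ito, Sun afternoon→Larsen, Sun evening→Fong+Haddad.
Loads: Delgado 2, Larsen 2, Fong 2, Haddad 2, Okafor 1, Ito 2 — all ≤ 2.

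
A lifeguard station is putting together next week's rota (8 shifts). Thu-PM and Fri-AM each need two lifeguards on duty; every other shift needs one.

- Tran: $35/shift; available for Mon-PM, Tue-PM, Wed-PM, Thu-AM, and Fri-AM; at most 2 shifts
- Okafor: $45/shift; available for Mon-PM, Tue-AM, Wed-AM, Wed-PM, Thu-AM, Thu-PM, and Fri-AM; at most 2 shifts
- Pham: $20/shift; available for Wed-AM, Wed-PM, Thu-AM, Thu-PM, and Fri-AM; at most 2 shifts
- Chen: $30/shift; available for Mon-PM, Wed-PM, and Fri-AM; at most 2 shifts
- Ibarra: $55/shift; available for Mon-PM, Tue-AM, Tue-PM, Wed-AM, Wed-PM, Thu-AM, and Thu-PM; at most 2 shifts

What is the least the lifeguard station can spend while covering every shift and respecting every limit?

Picking the cheapest available lifeguard for each shift independently would cost $285, but that ignores the shift limits.
An optimal schedule: Mon-PM→Tran, Tue-AM→Okafor, Tue-PM→Tran, Wed-AM→Okafor, Wed-PM→Chen, Thu-AM→Ibarra, Thu-PM→Pham+Ibarra, Fri-AM→Pham+Chen.
Total: 35 + 45 + 35 + 45 + 30 + 55 + 20 + 55 + 20 + 30 = $370.

$370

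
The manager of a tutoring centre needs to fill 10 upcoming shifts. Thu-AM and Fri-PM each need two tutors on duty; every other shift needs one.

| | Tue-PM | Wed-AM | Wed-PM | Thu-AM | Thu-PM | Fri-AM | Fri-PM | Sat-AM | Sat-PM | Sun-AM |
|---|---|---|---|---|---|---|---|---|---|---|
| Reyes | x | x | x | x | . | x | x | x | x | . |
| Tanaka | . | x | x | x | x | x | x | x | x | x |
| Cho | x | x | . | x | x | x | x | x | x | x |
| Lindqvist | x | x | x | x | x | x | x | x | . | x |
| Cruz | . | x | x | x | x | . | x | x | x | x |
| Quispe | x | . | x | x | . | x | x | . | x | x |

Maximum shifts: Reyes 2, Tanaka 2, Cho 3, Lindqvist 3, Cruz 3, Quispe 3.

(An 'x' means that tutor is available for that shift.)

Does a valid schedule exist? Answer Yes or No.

One valid schedule: Tue-PM→Reyes, Wed-AM→Reyes, Wed-PM→Tanaka, Thu-AM→Lindqvist+Cruz, Thu-PM→Tanaka, Fri-AM→Cho, Fri-PM→Lindqvist+Cruz, Sat-AM→Cho, Sat-PM→Cho, Sun-AM→Lindqvist.
Loads: Reyes 2/2, Tanaka 2/2, Cho 3/3, Lindqvist 3/3, Cruz 2/3, Quispe 0/3 — all within limits.

Yes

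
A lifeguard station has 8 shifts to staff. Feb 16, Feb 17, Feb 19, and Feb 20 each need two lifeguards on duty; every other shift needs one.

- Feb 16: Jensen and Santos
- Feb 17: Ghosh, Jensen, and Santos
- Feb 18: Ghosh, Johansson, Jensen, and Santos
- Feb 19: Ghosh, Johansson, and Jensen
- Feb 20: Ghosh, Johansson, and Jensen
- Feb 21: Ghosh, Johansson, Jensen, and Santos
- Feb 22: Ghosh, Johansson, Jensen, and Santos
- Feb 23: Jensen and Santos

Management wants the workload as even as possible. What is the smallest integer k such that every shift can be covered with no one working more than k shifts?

With 4 lifeguards and 12 worker-slots to fill, someone must work at least ⌈12/4⌉ = 3 shifts, so k ≥ 3.
k = 3 works: Feb 16→Jensen+Santos, Feb 17→Ghosh+Jensen, Feb 18→Johansson, Feb 19→Ghosh+Johansson, Feb 20→Ghosh+Johansson, Feb 21→Santos, Feb 22→Santos, Feb 23→Jensen.
Loads: Ghosh 3, Johansson 3, Jensen 3, Santos 3 — all ≤ 3.

3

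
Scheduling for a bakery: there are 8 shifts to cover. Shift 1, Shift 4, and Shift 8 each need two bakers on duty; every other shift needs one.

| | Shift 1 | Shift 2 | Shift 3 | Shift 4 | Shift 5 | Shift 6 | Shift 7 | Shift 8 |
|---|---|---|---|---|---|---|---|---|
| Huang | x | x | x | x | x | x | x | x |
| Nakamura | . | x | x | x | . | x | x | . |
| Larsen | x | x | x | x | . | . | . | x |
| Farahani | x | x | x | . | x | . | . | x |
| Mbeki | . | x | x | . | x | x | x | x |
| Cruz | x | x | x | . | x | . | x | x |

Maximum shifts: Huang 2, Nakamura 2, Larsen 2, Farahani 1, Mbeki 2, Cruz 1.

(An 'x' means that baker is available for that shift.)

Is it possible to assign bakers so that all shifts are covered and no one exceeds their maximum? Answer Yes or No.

No

Total capacity is 2+2+2+1+2+1 = 10 but 11 worker-slots are needed — infeasible.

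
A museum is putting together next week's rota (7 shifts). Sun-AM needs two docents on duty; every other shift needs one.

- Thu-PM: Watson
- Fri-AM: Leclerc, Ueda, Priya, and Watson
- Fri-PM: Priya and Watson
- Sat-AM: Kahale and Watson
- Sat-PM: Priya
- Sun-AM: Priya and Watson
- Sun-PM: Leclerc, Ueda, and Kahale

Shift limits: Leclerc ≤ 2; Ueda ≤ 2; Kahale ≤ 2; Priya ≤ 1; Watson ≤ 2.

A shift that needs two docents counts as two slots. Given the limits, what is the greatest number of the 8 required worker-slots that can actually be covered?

6

Total capacity across all docents is 2+2+2+1+2 = 9, and 8 slots are needed, so at most 8 can be filled.
Shifts {Sat-PM, Sun-AM} need 3 slots but only Priya and Watson are available for them, supplying at most 2 — so at least 1 slot must go unfilled.
An assignment achieving 6: Thu-PM→Watson, Fri-AM→Leclerc, Fri-PM→Watson, Sat-AM→Kahale, Sat-PM→Priya, Sun-PM→Leclerc.
Loads: Leclerc 2/2, Ueda 0/2, Kahale 1/2, Priya 1/1, Watson 2/2.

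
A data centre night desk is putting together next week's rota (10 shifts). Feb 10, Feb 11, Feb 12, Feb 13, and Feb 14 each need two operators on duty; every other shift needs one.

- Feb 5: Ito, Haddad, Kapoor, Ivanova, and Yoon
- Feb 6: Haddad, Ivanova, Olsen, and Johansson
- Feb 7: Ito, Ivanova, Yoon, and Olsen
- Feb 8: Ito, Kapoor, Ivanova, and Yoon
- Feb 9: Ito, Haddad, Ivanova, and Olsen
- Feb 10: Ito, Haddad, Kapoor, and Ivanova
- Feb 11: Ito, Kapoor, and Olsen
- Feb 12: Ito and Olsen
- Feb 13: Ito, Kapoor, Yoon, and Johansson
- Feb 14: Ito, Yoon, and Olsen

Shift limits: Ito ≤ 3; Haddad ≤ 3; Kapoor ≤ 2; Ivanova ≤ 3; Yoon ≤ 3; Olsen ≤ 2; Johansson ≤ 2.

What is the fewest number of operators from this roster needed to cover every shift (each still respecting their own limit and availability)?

15 slots to fill and no one can take more than 3, so at least ⌈15/3⌉ = 5 operators are needed.
Any 5 operators together have capacity at most 3+3+3+3+2 = 14 < 15 slots, so 5 can never suffice.
Ito, Haddad, Kapoor, Ivanova, Yoon, and Olsen alone can cover everything: Feb 5→Yoon, Feb 6→Haddad, Feb 7→Ivanova, Feb 8→Ivanova, Feb 9→Haddad, Feb 10→Haddad+Ivanova, Feb 11→Ito+Kapoor, Feb 12→Ito+Olsen, Feb 13→Ito+Kapoor, Feb 14→Yoon+Olsen.

6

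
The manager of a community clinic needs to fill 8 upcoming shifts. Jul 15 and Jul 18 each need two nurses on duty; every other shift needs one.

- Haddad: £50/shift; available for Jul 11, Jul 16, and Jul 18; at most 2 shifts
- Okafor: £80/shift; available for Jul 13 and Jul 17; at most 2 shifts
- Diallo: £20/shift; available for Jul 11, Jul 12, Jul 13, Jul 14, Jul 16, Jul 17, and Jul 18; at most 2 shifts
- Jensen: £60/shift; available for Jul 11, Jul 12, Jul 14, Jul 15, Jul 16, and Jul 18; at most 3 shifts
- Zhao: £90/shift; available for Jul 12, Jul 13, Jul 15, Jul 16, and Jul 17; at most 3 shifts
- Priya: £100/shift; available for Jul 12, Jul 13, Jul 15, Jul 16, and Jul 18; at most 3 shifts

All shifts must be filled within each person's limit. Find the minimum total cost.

£570

Picking the cheapest available nurse for each shift independently would cost £340, but that ignores the shift limits.
An optimal schedule: Jul 11→Diallo, Jul 12→Jensen, Jul 13→Okafor, Jul 14→Diallo, Jul 15→Jensen+Zhao, Jul 16→Haddad, Jul 17→Okafor, Jul 18→Haddad+Jensen.
Total: 20 + 60 + 80 + 20 + 60 + 90 + 50 + 80 + 50 + 60 = £570.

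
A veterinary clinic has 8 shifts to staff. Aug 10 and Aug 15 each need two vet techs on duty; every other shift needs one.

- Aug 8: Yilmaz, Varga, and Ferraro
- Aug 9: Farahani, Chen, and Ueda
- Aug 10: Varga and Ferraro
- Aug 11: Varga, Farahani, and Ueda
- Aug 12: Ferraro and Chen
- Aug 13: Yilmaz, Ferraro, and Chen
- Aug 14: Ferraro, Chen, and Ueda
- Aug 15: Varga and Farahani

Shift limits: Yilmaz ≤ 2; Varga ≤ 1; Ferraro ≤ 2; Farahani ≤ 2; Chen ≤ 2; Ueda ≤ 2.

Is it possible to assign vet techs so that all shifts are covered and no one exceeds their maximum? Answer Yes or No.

Total capacity is 11 and 10 slots are needed, so capacity alone doesn't rule it out.
Shifts {Aug 10, Aug 15} need 4 worker-slots in total, but the vet techs available for any of those shifts (Varga, Ferraro, and Farahani) can supply at most 3 among them. So no valid schedule exists.

No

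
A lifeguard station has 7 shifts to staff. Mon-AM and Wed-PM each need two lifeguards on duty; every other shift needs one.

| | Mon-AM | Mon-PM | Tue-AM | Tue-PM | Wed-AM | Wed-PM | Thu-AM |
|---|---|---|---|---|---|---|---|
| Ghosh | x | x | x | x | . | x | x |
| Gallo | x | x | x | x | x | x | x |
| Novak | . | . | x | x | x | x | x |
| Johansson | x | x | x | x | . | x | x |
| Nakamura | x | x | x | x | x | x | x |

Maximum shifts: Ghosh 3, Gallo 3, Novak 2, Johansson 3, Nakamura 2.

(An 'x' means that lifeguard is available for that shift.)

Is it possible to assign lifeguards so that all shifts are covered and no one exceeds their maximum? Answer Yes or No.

One valid schedule: Mon-AM→Gallo+Johansson, Mon-PM→Ghosh, Tue-AM→Ghosh, Tue-PM→Ghosh, Wed-AM→Gallo, Wed-PM→Novak+Johansson, Thu-AM→Gallo.
Loads: Ghosh 3/3, Gallo 3/3, Novak 1/2, Johansson 2/3, Nakamura 0/2 — all within limits.

Yes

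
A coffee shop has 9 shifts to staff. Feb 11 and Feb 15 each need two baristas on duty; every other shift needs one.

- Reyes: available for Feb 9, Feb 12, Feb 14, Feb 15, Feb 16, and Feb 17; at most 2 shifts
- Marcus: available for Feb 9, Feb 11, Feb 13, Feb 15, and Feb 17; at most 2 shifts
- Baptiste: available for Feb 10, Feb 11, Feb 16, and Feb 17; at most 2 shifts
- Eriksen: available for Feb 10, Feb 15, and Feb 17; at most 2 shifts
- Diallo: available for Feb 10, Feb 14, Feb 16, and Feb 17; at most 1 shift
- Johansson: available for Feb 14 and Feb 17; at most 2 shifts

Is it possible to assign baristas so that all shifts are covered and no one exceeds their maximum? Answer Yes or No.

No

Total capacity is 11 and 11 slots are needed, so capacity alone doesn't rule it out.
Shifts {Feb 9, Feb 11, Feb 12, Feb 13, Feb 15} need 7 worker-slots in total, but the baristas available for any of those shifts (Reyes, Marcus, Baptiste, and Eriksen) can supply at most 6 among them. So no valid schedule exists.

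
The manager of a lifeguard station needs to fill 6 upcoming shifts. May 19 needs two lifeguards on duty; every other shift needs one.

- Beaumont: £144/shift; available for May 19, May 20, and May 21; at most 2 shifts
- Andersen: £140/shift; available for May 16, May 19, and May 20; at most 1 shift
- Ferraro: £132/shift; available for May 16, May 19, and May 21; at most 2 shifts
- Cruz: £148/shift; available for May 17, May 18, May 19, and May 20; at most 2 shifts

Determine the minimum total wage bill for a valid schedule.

May 17 can only be covered by Cruz, so that assignment is forced.
May 18 can only be covered by Cruz, so that assignment is forced.
Picking the cheapest available lifeguard for each shift independently would cost £972, but that ignores the shift limits.
An optimal schedule: May 16→Andersen, May 17→Cruz, May 18→Cruz, May 19→Beaumont+Ferraro, May 20→Beaumont, May 21→Ferraro.
Total: 140 + 148 + 148 + 144 + 132 + 144 + 132 = £988.

£988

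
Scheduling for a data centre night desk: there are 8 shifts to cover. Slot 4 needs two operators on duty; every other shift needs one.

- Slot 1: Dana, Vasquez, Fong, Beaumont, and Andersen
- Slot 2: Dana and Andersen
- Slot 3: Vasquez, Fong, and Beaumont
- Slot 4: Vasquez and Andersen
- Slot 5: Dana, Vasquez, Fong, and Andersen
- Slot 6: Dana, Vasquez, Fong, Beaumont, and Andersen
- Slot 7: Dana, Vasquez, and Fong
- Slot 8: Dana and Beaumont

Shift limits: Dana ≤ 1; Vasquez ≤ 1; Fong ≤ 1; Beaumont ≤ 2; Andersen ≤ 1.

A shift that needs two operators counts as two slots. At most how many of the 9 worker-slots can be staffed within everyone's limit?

6

Total capacity across all operators is 1+1+1+2+1 = 6, and 9 slots are needed, so at most 6 can be filled.
An assignment achieving 6: Slot 1→Beaumont, Slot 2→Dana, Slot 3→Fong, Slot 4→Vasquez+Andersen, Slot 8→Beaumont.
Loads: Dana 1/1, Vasquez 1/1, Fong 1/1, Beaumont 2/2, Andersen 1/1.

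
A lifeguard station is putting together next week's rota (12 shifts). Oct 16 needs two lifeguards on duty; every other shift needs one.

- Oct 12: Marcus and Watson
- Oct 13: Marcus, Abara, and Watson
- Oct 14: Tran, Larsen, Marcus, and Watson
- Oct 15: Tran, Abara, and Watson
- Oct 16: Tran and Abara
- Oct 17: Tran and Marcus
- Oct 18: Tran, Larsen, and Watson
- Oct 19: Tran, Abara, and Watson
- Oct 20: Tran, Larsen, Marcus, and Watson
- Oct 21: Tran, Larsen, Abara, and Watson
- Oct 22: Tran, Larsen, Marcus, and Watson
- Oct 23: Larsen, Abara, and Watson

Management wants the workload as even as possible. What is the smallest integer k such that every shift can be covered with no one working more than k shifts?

With 5 lifeguards and 13 worker-slots to fill, someone must work at least ⌈13/5⌉ = 3 shifts, so k ≥ 3.
k = 3 works: Oct 12→Marcus, Oct 13→Marcus, Oct 14→Larsen, Oct 15→Tran, Oct 16→Tran+Abara, Oct 17→Tran, Oct 18→Larsen, Oct 19→Abara, Oct 20→Marcus, Oct 21→Abara, Oct 22→Watson, Oct 23→Larsen.
Loads: Tran 3, Larsen 3, Marcus 3, Abara 3, Watson 1 — all ≤ 3.

3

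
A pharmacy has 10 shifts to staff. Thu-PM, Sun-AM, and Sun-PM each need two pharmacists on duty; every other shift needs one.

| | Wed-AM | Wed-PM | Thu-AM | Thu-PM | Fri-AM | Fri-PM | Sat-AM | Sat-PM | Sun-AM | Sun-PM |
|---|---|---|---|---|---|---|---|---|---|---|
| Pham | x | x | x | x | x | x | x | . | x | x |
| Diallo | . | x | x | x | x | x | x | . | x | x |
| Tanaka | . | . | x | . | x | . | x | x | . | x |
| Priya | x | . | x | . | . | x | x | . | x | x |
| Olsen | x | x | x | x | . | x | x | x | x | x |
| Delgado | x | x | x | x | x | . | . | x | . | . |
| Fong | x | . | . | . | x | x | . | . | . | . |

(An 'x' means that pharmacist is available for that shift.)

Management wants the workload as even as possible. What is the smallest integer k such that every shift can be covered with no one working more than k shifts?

With 7 pharmacists and 13 worker-slots to fill, someone must work at least ⌈13/7⌉ = 2 shifts, so k ≥ 2.
k = 2 works: Wed-AM→Pham, Wed-PM→Pham, Thu-AM→Delgado, Thu-PM→Olsen+Delgado, Fri-AM→Diallo, Fri-PM→Fong, Sat-AM→Diallo, Sat-PM→Tanaka, Sun-AM→Priya+Olsen, Sun-PM→Tanaka+Priya.
Loads: Pham 2, Diallo 2, Tanaka 2, Priya 2, Olsen 2, Delgado 2, Fong 1 — all ≤ 2.

2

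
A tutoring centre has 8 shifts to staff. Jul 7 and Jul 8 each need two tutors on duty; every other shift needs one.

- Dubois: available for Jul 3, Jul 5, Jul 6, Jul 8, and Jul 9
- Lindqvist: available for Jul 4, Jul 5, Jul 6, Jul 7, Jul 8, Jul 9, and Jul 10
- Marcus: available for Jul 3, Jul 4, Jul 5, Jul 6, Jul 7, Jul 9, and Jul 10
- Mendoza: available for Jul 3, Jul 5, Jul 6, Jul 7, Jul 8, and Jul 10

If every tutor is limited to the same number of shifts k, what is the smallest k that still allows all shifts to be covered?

With 4 tutors and 10 worker-slots to fill, someone must work at least ⌈10/4⌉ = 3 shifts, so k ≥ 3.
k = 3 works: Jul 3→Dubois, Jul 4→Lindqvist, Jul 5→Marcus, Jul 6→Mendoza, Jul 7→Lindqvist+Marcus, Jul 8→Dubois+Lindqvist, Jul 9→Dubois, Jul 10→Marcus.
Loads: Dubois 3, Lindqvist 3, Marcus 3, Mendoza 1 — all ≤ 3.

3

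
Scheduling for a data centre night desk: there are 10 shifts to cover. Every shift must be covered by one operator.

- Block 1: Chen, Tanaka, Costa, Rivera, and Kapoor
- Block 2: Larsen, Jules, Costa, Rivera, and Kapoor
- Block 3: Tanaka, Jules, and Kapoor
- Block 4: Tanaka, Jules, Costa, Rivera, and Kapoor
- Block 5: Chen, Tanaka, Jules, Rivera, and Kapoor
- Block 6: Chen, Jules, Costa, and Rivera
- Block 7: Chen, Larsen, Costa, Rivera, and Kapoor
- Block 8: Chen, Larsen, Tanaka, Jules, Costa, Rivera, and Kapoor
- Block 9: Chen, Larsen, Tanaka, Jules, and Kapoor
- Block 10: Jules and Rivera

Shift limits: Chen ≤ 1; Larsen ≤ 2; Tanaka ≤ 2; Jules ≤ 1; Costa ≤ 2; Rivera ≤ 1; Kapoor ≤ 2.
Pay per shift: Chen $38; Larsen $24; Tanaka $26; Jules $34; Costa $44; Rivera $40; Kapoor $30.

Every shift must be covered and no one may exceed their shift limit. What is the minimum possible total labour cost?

Picking the cheapest available operator for each shift independently would cost $268, but that ignores the shift limits.
An optimal schedule: Block 1→Tanaka, Block 2→Larsen, Block 3→Tanaka, Block 4→Kapoor, Block 5→Kapoor, Block 6→Chen, Block 7→Rivera, Block 8→Costa, Block 9→Larsen, Block 10→Jules.
Total: 26 + 24 + 26 + 30 + 30 + 38 + 40 + 44 + 24 + 34 = $316.

$316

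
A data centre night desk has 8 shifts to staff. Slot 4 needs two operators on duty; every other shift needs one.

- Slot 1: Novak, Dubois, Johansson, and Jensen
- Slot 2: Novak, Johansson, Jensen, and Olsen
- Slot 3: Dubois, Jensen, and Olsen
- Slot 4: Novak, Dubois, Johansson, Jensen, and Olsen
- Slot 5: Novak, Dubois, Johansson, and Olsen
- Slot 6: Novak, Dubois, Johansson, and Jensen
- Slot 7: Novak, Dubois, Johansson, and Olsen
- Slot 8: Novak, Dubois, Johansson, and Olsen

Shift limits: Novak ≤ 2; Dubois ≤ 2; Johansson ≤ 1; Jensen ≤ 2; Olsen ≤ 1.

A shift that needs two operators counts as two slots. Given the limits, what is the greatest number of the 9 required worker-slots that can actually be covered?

Total capacity across all operators is 2+2+1+2+1 = 8, and 9 slots are needed, so at most 8 can be filled.
An assignment achieving 8: Slot 1→Novak, Slot 2→Novak, Slot 3→Dubois, Slot 4→Jensen, Slot 5→Dubois, Slot 6→Jensen, Slot 7→Johansson, Slot 8→Olsen.
Loads: Novak 2/2, Dubois 2/2, Johansson 1/1, Jensen 2/2, Olsen 1/1.

8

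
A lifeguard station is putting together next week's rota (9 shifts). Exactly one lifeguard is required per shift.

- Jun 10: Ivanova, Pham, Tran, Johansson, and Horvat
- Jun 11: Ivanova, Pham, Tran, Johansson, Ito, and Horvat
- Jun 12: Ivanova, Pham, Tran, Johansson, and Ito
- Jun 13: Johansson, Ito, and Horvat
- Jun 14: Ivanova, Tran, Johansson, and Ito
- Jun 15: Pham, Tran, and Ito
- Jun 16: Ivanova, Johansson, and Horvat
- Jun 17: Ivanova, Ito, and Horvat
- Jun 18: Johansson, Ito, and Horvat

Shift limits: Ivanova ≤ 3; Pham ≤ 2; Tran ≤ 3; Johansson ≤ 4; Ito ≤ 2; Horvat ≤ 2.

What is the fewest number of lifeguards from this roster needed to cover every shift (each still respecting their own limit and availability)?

9 slots to fill and no one can take more than 4, so at least ⌈9/4⌉ = 3 lifeguards are needed.
Ivanova, Pham, and Johansson alone can cover everything: Jun 10→Pham, Jun 11→Johansson, Jun 12→Johansson, Jun 13→Johansson, Jun 14→Ivanova, Jun 15→Pham, Jun 16→Ivanova, Jun 17→Ivanova, Jun 18→Johansson.

3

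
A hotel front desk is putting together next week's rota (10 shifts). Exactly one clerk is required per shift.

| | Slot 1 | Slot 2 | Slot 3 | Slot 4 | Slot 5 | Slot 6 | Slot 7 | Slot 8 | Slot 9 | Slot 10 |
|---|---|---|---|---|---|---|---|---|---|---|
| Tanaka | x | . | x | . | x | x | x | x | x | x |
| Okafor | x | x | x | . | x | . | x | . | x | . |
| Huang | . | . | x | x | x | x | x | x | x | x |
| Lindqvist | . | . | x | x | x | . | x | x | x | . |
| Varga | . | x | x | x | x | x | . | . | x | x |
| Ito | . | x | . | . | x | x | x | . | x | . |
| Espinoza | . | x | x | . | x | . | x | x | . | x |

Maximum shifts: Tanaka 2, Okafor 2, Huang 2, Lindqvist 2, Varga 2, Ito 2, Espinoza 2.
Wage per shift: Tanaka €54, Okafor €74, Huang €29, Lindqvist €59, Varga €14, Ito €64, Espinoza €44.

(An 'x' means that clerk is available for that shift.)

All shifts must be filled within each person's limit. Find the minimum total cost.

Picking the cheapest available clerk for each shift independently would cost €210, but that ignores the shift limits.
An optimal schedule: Slot 1→Tanaka, Slot 2→Varga, Slot 3→Espinoza, Slot 4→Varga, Slot 5→Lindqvist, Slot 6→Huang, Slot 7→Tanaka, Slot 8→Huang, Slot 9→Lindqvist, Slot 10→Espinoza.
Total: 54 + 14 + 44 + 14 + 59 + 29 + 54 + 29 + 59 + 44 = €400.

€400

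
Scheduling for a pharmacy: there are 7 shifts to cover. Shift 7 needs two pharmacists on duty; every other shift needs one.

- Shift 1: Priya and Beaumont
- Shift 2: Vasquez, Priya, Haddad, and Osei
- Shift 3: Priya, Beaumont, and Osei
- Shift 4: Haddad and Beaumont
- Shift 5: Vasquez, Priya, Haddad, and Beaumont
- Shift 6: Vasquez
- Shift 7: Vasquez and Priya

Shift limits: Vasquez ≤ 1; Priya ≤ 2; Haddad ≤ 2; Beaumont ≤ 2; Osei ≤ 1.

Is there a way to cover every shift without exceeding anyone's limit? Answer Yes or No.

Total capacity is 8 and 8 slots are needed, so capacity alone doesn't rule it out.
Shifts {Shift 6, Shift 7} need 3 worker-slots in total, but the pharmacists available for any of those shifts (Vasquez and Priya) can supply at most 2 among them. So no valid schedule exists.

No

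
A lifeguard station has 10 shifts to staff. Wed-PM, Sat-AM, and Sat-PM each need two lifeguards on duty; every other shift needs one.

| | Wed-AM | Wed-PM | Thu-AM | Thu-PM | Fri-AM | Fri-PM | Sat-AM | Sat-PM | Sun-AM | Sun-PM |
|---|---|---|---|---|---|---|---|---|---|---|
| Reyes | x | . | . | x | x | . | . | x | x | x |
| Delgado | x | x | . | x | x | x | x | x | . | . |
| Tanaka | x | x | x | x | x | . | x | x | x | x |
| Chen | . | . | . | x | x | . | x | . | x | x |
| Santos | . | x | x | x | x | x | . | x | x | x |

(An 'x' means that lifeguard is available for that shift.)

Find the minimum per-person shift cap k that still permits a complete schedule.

3

With 5 lifeguards and 13 worker-slots to fill, someone must work at least ⌈13/5⌉ = 3 shifts, so k ≥ 3.
k = 3 works: Wed-AM→Reyes, Wed-PM→Delgado+Tanaka, Thu-AM→Tanaka, Thu-PM→Chen, Fri-AM→Chen, Fri-PM→Delgado, Sat-AM→Delgado+Tanaka, Sat-PM→Reyes+Santos, Sun-AM→Reyes, Sun-PM→Chen.
Loads: Reyes 3, Delgado 3, Tanaka 3, Chen 3, Santos 1 — all ≤ 3.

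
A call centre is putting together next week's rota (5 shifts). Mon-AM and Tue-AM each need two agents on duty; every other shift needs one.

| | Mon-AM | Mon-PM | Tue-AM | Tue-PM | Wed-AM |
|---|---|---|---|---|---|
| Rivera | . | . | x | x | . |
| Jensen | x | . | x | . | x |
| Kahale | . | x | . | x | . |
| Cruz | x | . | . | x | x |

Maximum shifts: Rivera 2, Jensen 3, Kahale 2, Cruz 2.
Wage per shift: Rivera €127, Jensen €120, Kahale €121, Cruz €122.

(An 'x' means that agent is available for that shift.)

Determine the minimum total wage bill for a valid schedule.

€851

Mon-AM can only be covered by Jensen and Cruz, so that assignment is forced.
Mon-PM can only be covered by Kahale, so that assignment is forced.
Tue-AM can only be covered by Rivera and Jensen, so that assignment is forced.
Picking the cheapest available agent for each shift independently would cost €851, and that bound is achievable.
An optimal schedule: Mon-AM→Jensen+Cruz, Mon-PM→Kahale, Tue-AM→Jensen+Rivera, Tue-PM→Kahale, Wed-AM→Jensen.
Total: 120 + 122 + 121 + 120 + 127 + 121 + 120 = €851.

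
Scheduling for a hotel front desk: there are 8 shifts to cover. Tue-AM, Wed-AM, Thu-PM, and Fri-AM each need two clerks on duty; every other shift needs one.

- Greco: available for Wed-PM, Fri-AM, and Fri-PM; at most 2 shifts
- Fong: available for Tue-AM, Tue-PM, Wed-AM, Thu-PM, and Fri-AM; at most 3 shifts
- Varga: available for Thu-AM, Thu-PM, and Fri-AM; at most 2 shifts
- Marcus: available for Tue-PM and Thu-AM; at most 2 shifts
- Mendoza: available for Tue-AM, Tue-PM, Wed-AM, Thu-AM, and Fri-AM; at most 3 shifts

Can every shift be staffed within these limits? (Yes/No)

Yes

Tue-AM can only be covered by Fong and Mendoza, so that assignment is forced.
Wed-AM can only be covered by Fong and Mendoza, so that assignment is forced.
Wed-PM can only be covered by Greco, so that assignment is forced.
One valid schedule: Tue-AM→Fong+Mendoza, Tue-PM→Marcus, Wed-AM→Fong+Mendoza, Wed-PM→Greco, Thu-AM→Marcus, Thu-PM→Fong+Varga, Fri-AM→Varga+Mendoza, Fri-PM→Greco.
Loads: Greco 2/2, Fong 3/3, Varga 2/2, Marcus 2/2, Mendoza 3/3 — all within limits.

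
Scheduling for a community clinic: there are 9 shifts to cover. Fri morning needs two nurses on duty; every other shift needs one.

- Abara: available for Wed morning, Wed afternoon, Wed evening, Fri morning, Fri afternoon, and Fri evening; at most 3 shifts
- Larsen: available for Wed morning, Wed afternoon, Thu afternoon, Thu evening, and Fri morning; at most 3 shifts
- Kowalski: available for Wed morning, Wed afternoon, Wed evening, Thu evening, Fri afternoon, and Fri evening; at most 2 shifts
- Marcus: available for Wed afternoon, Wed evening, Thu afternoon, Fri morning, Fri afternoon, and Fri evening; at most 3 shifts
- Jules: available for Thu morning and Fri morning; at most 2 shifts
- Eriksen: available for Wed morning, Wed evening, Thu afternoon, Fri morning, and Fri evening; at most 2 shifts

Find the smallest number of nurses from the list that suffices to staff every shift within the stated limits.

4

10 slots to fill and no one can take more than 3, so at least ⌈10/3⌉ = 4 nurses are needed.
Abara, Larsen, Kowalski, and Jules alone can cover everything: Wed morning→Kowalski, Wed afternoon→Kowalski, Wed evening→Abara, Thu morning→Jules, Thu afternoon→Larsen, Thu evening→Larsen, Fri morning→Larsen+Jules, Fri afternoon→Abara, Fri evening→Abara.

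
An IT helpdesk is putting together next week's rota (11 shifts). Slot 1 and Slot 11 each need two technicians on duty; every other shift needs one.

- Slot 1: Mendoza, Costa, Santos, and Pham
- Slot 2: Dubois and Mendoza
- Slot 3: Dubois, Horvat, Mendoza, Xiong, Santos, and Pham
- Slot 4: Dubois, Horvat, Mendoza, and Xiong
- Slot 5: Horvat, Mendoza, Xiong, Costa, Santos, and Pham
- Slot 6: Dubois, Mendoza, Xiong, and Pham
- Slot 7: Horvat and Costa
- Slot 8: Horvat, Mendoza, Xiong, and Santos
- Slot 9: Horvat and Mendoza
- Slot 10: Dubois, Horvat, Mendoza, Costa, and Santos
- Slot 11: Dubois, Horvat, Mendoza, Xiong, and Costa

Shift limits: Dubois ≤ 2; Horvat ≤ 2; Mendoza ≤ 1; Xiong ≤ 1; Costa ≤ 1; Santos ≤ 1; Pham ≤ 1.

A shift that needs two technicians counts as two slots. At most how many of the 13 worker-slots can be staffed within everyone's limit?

9

Total capacity across all technicians is 2+2+1+1+1+1+1 = 9, and 13 slots are needed, so at most 9 can be filled.
An assignment achieving 9: Slot 1→Mendoza+Costa, Slot 2→Dubois, Slot 3→Pham, Slot 4→Dubois, Slot 6→Xiong, Slot 7→Horvat, Slot 8→Santos, Slot 9→Horvat.
Loads: Dubois 2/2, Horvat 2/2, Mendoza 1/1, Xiong 1/1, Costa 1/1, Santos 1/1, Pham 1/1.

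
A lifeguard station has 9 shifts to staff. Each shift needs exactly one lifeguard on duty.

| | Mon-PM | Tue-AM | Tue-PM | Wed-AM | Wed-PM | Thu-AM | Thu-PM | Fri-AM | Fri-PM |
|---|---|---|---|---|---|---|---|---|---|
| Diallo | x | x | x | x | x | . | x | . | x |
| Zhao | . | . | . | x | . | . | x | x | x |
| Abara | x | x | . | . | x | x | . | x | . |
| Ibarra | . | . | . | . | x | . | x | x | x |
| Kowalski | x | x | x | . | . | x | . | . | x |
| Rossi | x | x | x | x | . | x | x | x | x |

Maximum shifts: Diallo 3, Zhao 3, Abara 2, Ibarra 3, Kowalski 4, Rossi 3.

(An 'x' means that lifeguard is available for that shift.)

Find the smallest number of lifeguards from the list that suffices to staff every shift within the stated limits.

9 slots to fill and no one can take more than 4, so at least ⌈9/4⌉ = 3 lifeguards are needed.
Diallo, Zhao, and Kowalski alone can cover everything: Mon-PM→Diallo, Tue-AM→Diallo, Tue-PM→Kowalski, Wed-AM→Zhao, Wed-PM→Diallo, Thu-AM→Kowalski, Thu-PM→Zhao, Fri-AM→Zhao, Fri-PM→Kowalski.

3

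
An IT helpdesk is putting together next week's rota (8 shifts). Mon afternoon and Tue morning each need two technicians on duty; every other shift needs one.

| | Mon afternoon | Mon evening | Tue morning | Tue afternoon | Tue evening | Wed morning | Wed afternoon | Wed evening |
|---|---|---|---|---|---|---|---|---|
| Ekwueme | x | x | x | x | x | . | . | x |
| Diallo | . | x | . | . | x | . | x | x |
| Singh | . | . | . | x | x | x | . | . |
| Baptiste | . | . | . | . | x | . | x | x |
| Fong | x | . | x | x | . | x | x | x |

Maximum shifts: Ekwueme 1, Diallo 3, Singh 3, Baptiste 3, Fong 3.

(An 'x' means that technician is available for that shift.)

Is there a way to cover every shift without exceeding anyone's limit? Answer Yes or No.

Total capacity is 13 and 10 slots are needed, so capacity alone doesn't rule it out.
Shifts {Mon afternoon, Tue morning} need 4 worker-slots in total, but the technicians available for any of those shifts (Ekwueme and Fong) can supply at most 3 among them. So no valid schedule exists.

No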